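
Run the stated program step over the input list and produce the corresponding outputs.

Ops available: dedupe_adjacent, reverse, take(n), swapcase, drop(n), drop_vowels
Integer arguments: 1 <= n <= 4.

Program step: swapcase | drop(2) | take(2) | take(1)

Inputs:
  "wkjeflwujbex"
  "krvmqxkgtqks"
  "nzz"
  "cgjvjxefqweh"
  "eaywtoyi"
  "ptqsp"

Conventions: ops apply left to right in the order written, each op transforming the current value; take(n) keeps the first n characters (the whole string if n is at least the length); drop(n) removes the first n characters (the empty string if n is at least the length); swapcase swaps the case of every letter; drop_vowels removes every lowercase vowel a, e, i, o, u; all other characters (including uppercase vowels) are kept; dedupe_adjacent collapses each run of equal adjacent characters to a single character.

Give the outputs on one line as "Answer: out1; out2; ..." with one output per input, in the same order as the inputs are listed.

Execution, op by op:
  "wkjeflwujbex" -> "WKJEFLWUJBEX" -> "JEFLWUJBEX" -> "JE" -> "J"
  "krvmqxkgtqks" -> "KRVMQXKGTQKS" -> "VMQXKGTQKS" -> "VM" -> "V"
  "nzz" -> "NZZ" -> "Z" -> "Z" -> "Z"
  "cgjvjxefqweh" -> "CGJVJXEFQWEH" -> "JVJXEFQWEH" -> "JV" -> "J"
  "eaywtoyi" -> "EAYWTOYI" -> "YWTOYI" -> "YW" -> "Y"
  "ptqsp" -> "PTQSP" -> "QSP" -> "QS" -> "Q"

"J"; "V"; "Z"; "J"; "Y"; "Q"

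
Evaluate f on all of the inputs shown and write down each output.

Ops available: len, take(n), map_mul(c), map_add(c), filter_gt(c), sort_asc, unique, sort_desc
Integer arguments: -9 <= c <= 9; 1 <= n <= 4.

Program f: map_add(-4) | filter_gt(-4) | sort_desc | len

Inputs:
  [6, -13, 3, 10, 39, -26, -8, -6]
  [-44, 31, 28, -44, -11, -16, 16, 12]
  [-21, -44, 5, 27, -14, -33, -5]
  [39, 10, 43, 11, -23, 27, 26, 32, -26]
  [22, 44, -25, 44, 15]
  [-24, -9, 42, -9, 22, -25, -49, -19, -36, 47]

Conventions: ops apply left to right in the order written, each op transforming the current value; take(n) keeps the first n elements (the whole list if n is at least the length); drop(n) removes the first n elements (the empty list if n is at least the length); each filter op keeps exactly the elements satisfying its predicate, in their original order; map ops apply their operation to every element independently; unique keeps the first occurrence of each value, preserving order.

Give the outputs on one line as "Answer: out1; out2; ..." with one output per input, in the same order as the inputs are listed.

4; 4; 2; 7; 4; 3

Execution, op by op:
  [6, -13, 3, 10, 39, -26, -8, -6] -> [2, -17, -1, 6, 35, -30, -12, -10] -> [2, -1, 6, 35] -> [35, 6, 2, -1] -> 4
  [-44, 31, 28, -44, -11, -16, 16, 12] -> [-48, 27, 24, -48, -15, -20, 12, 8] -> [27, 24, 12, 8] -> [27, 24, 12, 8] -> 4
  [-21, -44, 5, 27, -14, -33, -5] -> [-25, -48, 1, 23, -18, -37, -9] -> [1, 23] -> [23, 1] -> 2
  [39, 10, 43, 11, -23, 27, 26, 32, -26] -> [35, 6, 39, 7, -27, 23, 22, 28, -30] -> [35, 6, 39, 7, 23, 22, 28] -> [39, 35, 28, 23, 22, 7, 6] -> 7
  [22, 44, -25, 44, 15] -> [18, 40, -29, 40, 11] -> [18, 40, 40, 11] -> [40, 40, 18, 11] -> 4
  [-24, -9, 42, -9, 22, -25, -49, -19, -36, 47] -> [-28, -13, 38, -13, 18, -29, -53, -23, -40, 43] -> [38, 18, 43] -> [43, 38, 18] -> 3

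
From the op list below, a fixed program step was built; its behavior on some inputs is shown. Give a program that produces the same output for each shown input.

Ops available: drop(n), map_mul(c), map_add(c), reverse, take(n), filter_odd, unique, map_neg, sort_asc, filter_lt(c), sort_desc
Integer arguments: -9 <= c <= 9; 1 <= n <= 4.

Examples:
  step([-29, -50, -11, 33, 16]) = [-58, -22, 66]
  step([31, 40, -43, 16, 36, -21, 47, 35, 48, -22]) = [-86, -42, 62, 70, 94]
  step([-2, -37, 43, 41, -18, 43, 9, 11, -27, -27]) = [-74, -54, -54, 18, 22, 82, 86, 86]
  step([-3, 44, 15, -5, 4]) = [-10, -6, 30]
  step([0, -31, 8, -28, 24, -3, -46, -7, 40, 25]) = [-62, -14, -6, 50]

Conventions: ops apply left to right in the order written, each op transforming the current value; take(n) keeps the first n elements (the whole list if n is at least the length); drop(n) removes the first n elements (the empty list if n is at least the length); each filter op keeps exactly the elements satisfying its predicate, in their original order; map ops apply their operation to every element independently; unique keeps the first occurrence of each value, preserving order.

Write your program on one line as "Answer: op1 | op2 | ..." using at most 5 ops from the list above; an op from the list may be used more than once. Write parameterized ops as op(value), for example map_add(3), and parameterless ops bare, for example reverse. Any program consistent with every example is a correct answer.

sort_desc | sort_asc | filter_odd | map_neg | map_mul(-2)

Check, running the answer program on each example:
  [-29, -50, -11, 33, 16] -> [33, 16, -11, -29, -50] -> [-50, -29, -11, 16, 33] -> [-29, -11, 33] -> [29, 11, -33] -> [-58, -22, 66]
  [31, 40, -43, 16, 36, -21, 47, 35, 48, -22] -> [48, 47, 40, 36, 35, 31, 16, -21, -22, -43] -> [-43, -22, -21, 16, 31, 35, 36, 40, 47, 48] -> [-43, -21, 31, 35, 47] -> [43, 21, -31, -35, -47] -> [-86, -42, 62, 70, 94]
  [-2, -37, 43, 41, -18, 43, 9, 11, -27, -27] -> [43, 43, 41, 11, 9, -2, -18, -27, -27, -37] -> [-37, -27, -27, -18, -2, 9, 11, 41, 43, 43] -> [-37, -27, -27, 9, 11, 41, 43, 43] -> [37, 27, 27, -9, -11, -41, -43, -43] -> [-74, -54, -54, 18, 22, 82, 86, 86]
  [-3, 44, 15, -5, 4] -> [44, 15, 4, -3, -5] -> [-5, -3, 4, 15, 44] -> [-5, -3, 15] -> [5, 3, -15] -> [-10, -6, 30]
  [0, -31, 8, -28, 24, -3, -46, -7, 40, 25] -> [40, 25, 24, 8, 0, -3, -7, -28, -31, -46] -> [-46, -31, -28, -7, -3, 0, 8, 24, 25, 40] -> [-31, -7, -3, 25] -> [31, 7, 3, -25] -> [-62, -14, -6, 50]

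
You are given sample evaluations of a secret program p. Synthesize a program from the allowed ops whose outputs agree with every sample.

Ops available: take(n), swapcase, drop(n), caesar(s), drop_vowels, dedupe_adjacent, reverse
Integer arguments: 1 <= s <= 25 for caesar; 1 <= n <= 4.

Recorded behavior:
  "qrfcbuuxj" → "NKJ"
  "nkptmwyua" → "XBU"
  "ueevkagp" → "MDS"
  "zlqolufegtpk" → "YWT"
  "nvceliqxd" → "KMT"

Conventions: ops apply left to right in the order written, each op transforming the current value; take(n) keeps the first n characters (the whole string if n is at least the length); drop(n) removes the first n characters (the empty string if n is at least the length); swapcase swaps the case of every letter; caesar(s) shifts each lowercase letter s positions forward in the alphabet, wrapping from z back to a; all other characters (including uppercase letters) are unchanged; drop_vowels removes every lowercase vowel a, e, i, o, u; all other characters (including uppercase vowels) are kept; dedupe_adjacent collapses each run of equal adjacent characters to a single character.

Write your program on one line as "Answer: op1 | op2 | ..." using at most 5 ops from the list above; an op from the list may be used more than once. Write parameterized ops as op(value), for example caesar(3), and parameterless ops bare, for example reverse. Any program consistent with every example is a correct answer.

drop(2) | take(3) | caesar(8) | swapcase

Check, running the answer program on each example:
  "qrfcbuuxj" -> "fcbuuxj" -> "fcb" -> "nkj" -> "NKJ"
  "nkptmwyua" -> "ptmwyua" -> "ptm" -> "xbu" -> "XBU"
  "ueevkagp" -> "evkagp" -> "evk" -> "mds" -> "MDS"
  "zlqolufegtpk" -> "qolufegtpk" -> "qol" -> "ywt" -> "YWT"
  "nvceliqxd" -> "celiqxd" -> "cel" -> "kmt" -> "KMT"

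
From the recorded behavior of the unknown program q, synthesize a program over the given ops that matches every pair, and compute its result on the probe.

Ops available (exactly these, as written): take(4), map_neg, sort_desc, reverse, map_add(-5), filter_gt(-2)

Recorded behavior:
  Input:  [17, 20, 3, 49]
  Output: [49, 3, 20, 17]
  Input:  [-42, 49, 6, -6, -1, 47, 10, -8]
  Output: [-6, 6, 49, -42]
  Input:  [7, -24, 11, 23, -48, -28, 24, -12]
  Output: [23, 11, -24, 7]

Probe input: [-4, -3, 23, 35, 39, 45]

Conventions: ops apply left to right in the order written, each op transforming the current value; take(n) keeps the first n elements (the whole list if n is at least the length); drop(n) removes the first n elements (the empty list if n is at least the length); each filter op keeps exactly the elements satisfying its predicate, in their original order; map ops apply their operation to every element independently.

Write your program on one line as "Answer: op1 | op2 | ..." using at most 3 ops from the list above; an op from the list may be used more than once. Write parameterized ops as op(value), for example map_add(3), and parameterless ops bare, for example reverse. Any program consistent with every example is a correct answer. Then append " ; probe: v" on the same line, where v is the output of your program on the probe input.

take(4) | reverse ; probe: [35, 23, -3, -4]

Check, running the answer program on each example:
  [17, 20, 3, 49] -> [17, 20, 3, 49] -> [49, 3, 20, 17]
  [-42, 49, 6, -6, -1, 47, 10, -8] -> [-42, 49, 6, -6] -> [-6, 6, 49, -42]
  [7, -24, 11, 23, -48, -28, 24, -12] -> [7, -24, 11, 23] -> [23, 11, -24, 7]
  probe: [-4, -3, 23, 35, 39, 45] -> [-4, -3, 23, 35] -> [35, 23, -3, -4]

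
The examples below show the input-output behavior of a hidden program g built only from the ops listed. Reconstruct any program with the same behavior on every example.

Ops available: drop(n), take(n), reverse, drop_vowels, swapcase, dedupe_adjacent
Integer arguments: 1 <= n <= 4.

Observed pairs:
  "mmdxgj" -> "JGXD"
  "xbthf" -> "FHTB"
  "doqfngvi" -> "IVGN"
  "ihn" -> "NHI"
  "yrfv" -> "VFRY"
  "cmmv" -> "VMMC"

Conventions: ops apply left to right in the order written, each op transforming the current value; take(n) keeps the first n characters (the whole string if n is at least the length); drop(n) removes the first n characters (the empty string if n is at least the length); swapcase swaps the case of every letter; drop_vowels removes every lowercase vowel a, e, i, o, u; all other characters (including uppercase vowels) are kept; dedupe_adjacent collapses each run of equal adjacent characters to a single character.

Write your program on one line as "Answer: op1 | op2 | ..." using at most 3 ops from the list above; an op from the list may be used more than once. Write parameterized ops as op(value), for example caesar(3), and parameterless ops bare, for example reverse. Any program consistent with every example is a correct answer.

reverse | take(4) | swapcase

Check, running the answer program on each example:
  "mmdxgj" -> "jgxdmm" -> "jgxd" -> "JGXD"
  "xbthf" -> "fhtbx" -> "fhtb" -> "FHTB"
  "doqfngvi" -> "ivgnfqod" -> "ivgn" -> "IVGN"
  "ihn" -> "nhi" -> "nhi" -> "NHI"
  "yrfv" -> "vfry" -> "vfry" -> "VFRY"
  "cmmv" -> "vmmc" -> "vmmc" -> "VMMC"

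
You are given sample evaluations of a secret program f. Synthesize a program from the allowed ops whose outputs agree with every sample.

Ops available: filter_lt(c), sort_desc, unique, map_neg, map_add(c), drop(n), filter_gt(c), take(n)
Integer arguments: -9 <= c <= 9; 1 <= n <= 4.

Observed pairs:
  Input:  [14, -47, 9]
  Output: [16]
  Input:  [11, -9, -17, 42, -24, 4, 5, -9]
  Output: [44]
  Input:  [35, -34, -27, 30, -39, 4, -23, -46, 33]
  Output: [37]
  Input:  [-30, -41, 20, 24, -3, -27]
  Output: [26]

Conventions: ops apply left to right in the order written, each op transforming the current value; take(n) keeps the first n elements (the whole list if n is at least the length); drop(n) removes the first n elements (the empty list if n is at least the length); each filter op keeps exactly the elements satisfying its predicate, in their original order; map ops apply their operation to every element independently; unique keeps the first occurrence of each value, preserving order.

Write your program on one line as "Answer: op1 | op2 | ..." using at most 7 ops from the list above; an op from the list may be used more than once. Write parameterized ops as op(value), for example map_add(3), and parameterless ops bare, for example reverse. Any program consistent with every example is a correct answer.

map_add(7) | map_add(-3) | sort_desc | take(1) | map_add(-1) | map_add(-1)

Check, running the answer program on each example:
  [14, -47, 9] -> [21, -40, 16] -> [18, -43, 13] -> [18, 13, -43] -> [18] -> [17] -> [16]
  [11, -9, -17, 42, -24, 4, 5, -9] -> [18, -2, -10, 49, -17, 11, 12, -2] -> [15, -5, -13, 46, -20, 8, 9, -5] -> [46, 15, 9, 8, -5, -5, -13, -20] -> [46] -> [45] -> [44]
  [35, -34, -27, 30, -39, 4, -23, -46, 33] -> [42, -27, -20, 37, -32, 11, -16, -39, 40] -> [39, -30, -23, 34, -35, 8, -19, -42, 37] -> [39, 37, 34, 8, -19, -23, -30, -35, -42] -> [39] -> [38] -> [37]
  [-30, -41, 20, 24, -3, -27] -> [-23, -34, 27, 31, 4, -20] -> [-26, -37, 24, 28, 1, -23] -> [28, 24, 1, -23, -26, -37] -> [28] -> [27] -> [26]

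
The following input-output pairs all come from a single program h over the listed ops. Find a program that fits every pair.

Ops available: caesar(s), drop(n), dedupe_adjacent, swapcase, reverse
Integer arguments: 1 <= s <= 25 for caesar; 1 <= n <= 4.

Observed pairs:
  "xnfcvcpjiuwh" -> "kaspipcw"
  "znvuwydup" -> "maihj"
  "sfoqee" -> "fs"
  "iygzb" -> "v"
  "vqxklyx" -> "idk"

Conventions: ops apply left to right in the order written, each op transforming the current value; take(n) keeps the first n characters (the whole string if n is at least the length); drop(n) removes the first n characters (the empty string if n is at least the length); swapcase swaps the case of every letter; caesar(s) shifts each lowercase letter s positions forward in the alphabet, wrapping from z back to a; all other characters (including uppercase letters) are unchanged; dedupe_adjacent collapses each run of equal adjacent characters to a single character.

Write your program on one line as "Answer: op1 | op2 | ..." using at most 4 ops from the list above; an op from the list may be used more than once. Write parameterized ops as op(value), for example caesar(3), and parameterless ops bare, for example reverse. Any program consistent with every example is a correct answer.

reverse | drop(4) | caesar(13) | reverse

Check, running the answer program on each example:
  "xnfcvcpjiuwh" -> "hwuijpcvcfnx" -> "jpcvcfnx" -> "wcpipsak" -> "kaspipcw"
  "znvuwydup" -> "pudywuvnz" -> "wuvnz" -> "jhiam" -> "maihj"
  "sfoqee" -> "eeqofs" -> "fs" -> "sf" -> "fs"
  "iygzb" -> "bzgyi" -> "i" -> "v" -> "v"
  "vqxklyx" -> "xylkxqv" -> "xqv" -> "kdi" -> "idk"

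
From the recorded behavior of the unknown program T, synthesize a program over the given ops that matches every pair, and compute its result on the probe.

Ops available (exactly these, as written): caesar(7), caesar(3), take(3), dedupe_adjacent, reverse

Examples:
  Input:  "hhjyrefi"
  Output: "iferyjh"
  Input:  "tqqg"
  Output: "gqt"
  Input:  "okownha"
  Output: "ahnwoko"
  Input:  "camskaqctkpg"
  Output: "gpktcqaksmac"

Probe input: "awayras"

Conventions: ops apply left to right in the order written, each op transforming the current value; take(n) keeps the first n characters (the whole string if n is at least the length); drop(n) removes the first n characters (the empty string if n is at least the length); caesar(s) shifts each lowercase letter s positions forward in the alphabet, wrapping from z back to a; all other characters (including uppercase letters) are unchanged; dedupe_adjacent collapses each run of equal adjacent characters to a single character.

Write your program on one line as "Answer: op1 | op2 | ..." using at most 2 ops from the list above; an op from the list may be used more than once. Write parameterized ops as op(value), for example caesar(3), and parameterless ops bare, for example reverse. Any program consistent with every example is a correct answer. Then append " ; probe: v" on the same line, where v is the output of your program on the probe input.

dedupe_adjacent | reverse ; probe: "saryawa"

Check, running the answer program on each example:
  "hhjyrefi" -> "hjyrefi" -> "iferyjh"
  "tqqg" -> "tqg" -> "gqt"
  "okownha" -> "okownha" -> "ahnwoko"
  "camskaqctkpg" -> "camskaqctkpg" -> "gpktcqaksmac"
  probe: "awayras" -> "awayras" -> "saryawa"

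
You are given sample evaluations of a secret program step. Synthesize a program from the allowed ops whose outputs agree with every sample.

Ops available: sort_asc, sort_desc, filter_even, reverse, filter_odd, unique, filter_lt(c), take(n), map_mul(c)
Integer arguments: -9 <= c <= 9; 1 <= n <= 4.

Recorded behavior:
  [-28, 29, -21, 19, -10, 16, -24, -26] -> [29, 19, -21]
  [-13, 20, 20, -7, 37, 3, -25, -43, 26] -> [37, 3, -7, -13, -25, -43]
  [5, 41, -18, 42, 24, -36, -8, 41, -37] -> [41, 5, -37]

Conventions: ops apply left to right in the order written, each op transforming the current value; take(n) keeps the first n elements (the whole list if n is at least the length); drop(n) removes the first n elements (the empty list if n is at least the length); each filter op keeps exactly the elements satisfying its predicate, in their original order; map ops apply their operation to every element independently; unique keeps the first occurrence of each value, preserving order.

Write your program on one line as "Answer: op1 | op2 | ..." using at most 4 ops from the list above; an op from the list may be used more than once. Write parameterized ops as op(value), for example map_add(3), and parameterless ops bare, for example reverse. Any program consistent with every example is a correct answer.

sort_asc | unique | sort_desc | filter_odd

Check, running the answer program on each example:
  [-28, 29, -21, 19, -10, 16, -24, -26] -> [-28, -26, -24, -21, -10, 16, 19, 29] -> [-28, -26, -24, -21, -10, 16, 19, 29] -> [29, 19, 16, -10, -21, -24, -26, -28] -> [29, 19, -21]
  [-13, 20, 20, -7, 37, 3, -25, -43, 26] -> [-43, -25, -13, -7, 3, 20, 20, 26, 37] -> [-43, -25, -13, -7, 3, 20, 26, 37] -> [37, 26, 20, 3, -7, -13, -25, -43] -> [37, 3, -7, -13, -25, -43]
  [5, 41, -18, 42, 24, -36, -8, 41, -37] -> [-37, -36, -18, -8, 5, 24, 41, 41, 42] -> [-37, -36, -18, -8, 5, 24, 41, 42] -> [42, 41, 24, 5, -8, -18, -36, -37] -> [41, 5, -37]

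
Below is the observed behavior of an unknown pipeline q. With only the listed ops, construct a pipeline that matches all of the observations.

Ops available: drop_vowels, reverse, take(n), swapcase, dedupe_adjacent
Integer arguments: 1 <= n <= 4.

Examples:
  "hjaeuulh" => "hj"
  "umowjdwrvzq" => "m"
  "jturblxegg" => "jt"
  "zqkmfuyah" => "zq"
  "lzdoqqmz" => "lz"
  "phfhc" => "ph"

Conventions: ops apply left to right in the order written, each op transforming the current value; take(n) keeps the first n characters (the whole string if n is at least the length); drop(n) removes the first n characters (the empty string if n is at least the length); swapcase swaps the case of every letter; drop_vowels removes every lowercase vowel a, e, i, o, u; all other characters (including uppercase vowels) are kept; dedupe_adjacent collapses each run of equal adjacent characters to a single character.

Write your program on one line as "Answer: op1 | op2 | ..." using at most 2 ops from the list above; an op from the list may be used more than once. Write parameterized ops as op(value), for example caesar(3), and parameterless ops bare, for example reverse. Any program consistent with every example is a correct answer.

take(2) | drop_vowels

Check, running the answer program on each example:
  "hjaeuulh" -> "hj" -> "hj"
  "umowjdwrvzq" -> "um" -> "m"
  "jturblxegg" -> "jt" -> "jt"
  "zqkmfuyah" -> "zq" -> "zq"
  "lzdoqqmz" -> "lz" -> "lz"
  "phfhc" -> "ph" -> "ph"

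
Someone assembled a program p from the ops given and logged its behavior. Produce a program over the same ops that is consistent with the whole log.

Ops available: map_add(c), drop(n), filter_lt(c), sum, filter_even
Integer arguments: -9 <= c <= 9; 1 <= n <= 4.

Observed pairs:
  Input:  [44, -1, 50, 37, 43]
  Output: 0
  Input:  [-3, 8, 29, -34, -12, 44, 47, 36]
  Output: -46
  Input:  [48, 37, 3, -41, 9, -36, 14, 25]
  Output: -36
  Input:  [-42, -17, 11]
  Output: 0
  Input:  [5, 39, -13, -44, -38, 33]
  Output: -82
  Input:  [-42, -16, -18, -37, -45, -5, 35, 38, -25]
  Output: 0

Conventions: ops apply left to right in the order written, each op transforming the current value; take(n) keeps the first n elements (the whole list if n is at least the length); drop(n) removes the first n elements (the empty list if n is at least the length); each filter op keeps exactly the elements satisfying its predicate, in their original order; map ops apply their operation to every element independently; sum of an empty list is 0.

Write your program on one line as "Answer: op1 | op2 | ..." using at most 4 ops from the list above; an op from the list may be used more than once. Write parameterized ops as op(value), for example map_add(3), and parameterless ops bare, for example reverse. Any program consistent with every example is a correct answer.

drop(3) | filter_lt(-1) | filter_even | sum

Check, running the answer program on each example:
  [44, -1, 50, 37, 43] -> [37, 43] -> [] -> [] -> 0
  [-3, 8, 29, -34, -12, 44, 47, 36] -> [-34, -12, 44, 47, 36] -> [-34, -12] -> [-34, -12] -> -46
  [48, 37, 3, -41, 9, -36, 14, 25] -> [-41, 9, -36, 14, 25] -> [-41, -36] -> [-36] -> -36
  [-42, -17, 11] -> [] -> [] -> [] -> 0
  [5, 39, -13, -44, -38, 33] -> [-44, -38, 33] -> [-44, -38] -> [-44, -38] -> -82
  [-42, -16, -18, -37, -45, -5, 35, 38, -25] -> [-37, -45, -5, 35, 38, -25] -> [-37, -45, -5, -25] -> [] -> 0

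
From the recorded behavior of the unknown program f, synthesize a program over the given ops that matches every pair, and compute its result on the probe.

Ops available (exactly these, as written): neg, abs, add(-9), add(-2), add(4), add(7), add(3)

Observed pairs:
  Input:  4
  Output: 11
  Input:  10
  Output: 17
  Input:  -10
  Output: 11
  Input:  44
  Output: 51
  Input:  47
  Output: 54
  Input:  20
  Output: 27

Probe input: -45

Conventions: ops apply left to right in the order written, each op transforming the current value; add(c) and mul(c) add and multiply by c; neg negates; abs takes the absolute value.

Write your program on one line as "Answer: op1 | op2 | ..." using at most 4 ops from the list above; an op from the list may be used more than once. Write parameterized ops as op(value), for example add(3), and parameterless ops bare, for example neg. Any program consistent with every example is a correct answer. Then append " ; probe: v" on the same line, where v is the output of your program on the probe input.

add(3) | abs | add(4) ; probe: 46

Check, running the answer program on each example:
  4 -> 7 -> 7 -> 11
  10 -> 13 -> 13 -> 17
  -10 -> -7 -> 7 -> 11
  44 -> 47 -> 47 -> 51
  47 -> 50 -> 50 -> 54
  20 -> 23 -> 23 -> 27
  probe: -45 -> -42 -> 42 -> 46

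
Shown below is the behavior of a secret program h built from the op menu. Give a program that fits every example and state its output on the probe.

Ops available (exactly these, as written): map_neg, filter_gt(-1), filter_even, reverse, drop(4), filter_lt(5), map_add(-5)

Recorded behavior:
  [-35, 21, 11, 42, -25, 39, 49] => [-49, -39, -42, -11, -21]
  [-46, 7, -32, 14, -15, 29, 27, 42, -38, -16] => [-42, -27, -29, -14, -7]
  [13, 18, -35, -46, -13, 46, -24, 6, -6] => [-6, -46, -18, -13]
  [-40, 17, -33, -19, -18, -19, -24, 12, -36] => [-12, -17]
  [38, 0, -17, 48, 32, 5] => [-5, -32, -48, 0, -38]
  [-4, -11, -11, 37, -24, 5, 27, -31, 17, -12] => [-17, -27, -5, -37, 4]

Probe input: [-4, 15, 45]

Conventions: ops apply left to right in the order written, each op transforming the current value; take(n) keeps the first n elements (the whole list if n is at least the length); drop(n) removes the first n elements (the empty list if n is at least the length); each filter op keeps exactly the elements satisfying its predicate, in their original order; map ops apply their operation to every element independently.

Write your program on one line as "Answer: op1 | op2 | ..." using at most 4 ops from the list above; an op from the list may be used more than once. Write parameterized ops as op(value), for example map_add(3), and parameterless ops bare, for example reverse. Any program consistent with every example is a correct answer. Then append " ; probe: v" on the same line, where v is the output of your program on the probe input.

reverse | map_neg | filter_lt(5) ; probe: [-45, -15, 4]

Check, running the answer program on each example:
  [-35, 21, 11, 42, -25, 39, 49] -> [49, 39, -25, 42, 11, 21, -35] -> [-49, -39, 25, -42, -11, -21, 35] -> [-49, -39, -42, -11, -21]
  [-46, 7, -32, 14, -15, 29, 27, 42, -38, -16] -> [-16, -38, 42, 27, 29, -15, 14, -32, 7, -46] -> [16, 38, -42, -27, -29, 15, -14, 32, -7, 46] -> [-42, -27, -29, -14, -7]
  [13, 18, -35, -46, -13, 46, -24, 6, -6] -> [-6, 6, -24, 46, -13, -46, -35, 18, 13] -> [6, -6, 24, -46, 13, 46, 35, -18, -13] -> [-6, -46, -18, -13]
  [-40, 17, -33, -19, -18, -19, -24, 12, -36] -> [-36, 12, -24, -19, -18, -19, -33, 17, -40] -> [36, -12, 24, 19, 18, 19, 33, -17, 40] -> [-12, -17]
  [38, 0, -17, 48, 32, 5] -> [5, 32, 48, -17, 0, 38] -> [-5, -32, -48, 17, 0, -38] -> [-5, -32, -48, 0, -38]
  [-4, -11, -11, 37, -24, 5, 27, -31, 17, -12] -> [-12, 17, -31, 27, 5, -24, 37, -11, -11, -4] -> [12, -17, 31, -27, -5, 24, -37, 11, 11, 4] -> [-17, -27, -5, -37, 4]
  probe: [-4, 15, 45] -> [45, 15, -4] -> [-45, -15, 4] -> [-45, -15, 4]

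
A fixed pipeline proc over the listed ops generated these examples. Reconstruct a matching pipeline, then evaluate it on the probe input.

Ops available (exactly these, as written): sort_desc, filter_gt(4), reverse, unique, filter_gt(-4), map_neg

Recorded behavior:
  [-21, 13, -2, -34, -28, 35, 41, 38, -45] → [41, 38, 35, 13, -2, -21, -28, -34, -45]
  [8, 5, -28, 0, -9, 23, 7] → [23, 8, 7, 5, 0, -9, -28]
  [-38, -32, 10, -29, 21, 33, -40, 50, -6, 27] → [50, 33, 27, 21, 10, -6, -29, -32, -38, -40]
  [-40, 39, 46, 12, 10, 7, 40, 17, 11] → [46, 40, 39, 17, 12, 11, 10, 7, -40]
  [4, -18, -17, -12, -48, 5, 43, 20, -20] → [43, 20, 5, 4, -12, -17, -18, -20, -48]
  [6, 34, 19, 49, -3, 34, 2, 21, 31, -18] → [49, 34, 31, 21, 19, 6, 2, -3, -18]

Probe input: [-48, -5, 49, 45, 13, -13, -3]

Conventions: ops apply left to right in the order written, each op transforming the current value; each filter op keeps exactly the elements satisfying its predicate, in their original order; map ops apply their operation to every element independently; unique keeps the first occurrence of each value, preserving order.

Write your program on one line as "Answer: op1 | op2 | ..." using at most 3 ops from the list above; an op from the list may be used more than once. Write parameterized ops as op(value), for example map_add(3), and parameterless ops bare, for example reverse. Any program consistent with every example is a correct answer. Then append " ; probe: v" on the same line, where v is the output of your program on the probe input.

unique | sort_desc ; probe: [49, 45, 13, -3, -5, -13, -48]

Check, running the answer program on each example:
  [-21, 13, -2, -34, -28, 35, 41, 38, -45] -> [-21, 13, -2, -34, -28, 35, 41, 38, -45] -> [41, 38, 35, 13, -2, -21, -28, -34, -45]
  [8, 5, -28, 0, -9, 23, 7] -> [8, 5, -28, 0, -9, 23, 7] -> [23, 8, 7, 5, 0, -9, -28]
  [-38, -32, 10, -29, 21, 33, -40, 50, -6, 27] -> [-38, -32, 10, -29, 21, 33, -40, 50, -6, 27] -> [50, 33, 27, 21, 10, -6, -29, -32, -38, -40]
  [-40, 39, 46, 12, 10, 7, 40, 17, 11] -> [-40, 39, 46, 12, 10, 7, 40, 17, 11] -> [46, 40, 39, 17, 12, 11, 10, 7, -40]
  [4, -18, -17, -12, -48, 5, 43, 20, -20] -> [4, -18, -17, -12, -48, 5, 43, 20, -20] -> [43, 20, 5, 4, -12, -17, -18, -20, -48]
  [6, 34, 19, 49, -3, 34, 2, 21, 31, -18] -> [6, 34, 19, 49, -3, 2, 21, 31, -18] -> [49, 34, 31, 21, 19, 6, 2, -3, -18]
  probe: [-48, -5, 49, 45, 13, -13, -3] -> [-48, -5, 49, 45, 13, -13, -3] -> [49, 45, 13, -3, -5, -13, -48]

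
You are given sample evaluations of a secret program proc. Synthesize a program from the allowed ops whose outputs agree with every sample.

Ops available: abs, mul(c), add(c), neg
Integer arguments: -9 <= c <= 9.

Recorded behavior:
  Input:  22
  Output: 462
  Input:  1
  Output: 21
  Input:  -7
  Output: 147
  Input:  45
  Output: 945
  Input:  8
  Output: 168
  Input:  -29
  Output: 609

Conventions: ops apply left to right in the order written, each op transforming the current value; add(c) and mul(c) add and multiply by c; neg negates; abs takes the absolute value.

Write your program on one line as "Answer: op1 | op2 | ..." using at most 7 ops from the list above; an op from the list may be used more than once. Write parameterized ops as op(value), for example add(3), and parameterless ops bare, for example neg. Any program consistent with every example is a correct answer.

mul(-3) | neg | abs | neg | mul(7) | neg

Check, running the answer program on each example:
  22 -> -66 -> 66 -> 66 -> -66 -> -462 -> 462
  1 -> -3 -> 3 -> 3 -> -3 -> -21 -> 21
  -7 -> 21 -> -21 -> 21 -> -21 -> -147 -> 147
  45 -> -135 -> 135 -> 135 -> -135 -> -945 -> 945
  8 -> -24 -> 24 -> 24 -> -24 -> -168 -> 168
  -29 -> 87 -> -87 -> 87 -> -87 -> -609 -> 609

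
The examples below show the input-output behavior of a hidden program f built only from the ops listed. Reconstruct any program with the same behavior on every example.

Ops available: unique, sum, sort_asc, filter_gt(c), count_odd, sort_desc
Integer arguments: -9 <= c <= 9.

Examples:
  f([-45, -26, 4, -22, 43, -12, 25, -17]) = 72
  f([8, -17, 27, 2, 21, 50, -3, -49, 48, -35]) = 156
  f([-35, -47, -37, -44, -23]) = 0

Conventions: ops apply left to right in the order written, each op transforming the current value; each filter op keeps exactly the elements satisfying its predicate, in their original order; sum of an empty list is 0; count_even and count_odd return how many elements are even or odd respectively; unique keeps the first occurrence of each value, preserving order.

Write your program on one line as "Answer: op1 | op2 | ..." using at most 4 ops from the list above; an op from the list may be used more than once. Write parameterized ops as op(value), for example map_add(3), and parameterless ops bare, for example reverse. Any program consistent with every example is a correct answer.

sort_asc | filter_gt(-3) | sum

Check, running the answer program on each example:
  [-45, -26, 4, -22, 43, -12, 25, -17] -> [-45, -26, -22, -17, -12, 4, 25, 43] -> [4, 25, 43] -> 72
  [8, -17, 27, 2, 21, 50, -3, -49, 48, -35] -> [-49, -35, -17, -3, 2, 8, 21, 27, 48, 50] -> [2, 8, 21, 27, 48, 50] -> 156
  [-35, -47, -37, -44, -23] -> [-47, -44, -37, -35, -23] -> [] -> 0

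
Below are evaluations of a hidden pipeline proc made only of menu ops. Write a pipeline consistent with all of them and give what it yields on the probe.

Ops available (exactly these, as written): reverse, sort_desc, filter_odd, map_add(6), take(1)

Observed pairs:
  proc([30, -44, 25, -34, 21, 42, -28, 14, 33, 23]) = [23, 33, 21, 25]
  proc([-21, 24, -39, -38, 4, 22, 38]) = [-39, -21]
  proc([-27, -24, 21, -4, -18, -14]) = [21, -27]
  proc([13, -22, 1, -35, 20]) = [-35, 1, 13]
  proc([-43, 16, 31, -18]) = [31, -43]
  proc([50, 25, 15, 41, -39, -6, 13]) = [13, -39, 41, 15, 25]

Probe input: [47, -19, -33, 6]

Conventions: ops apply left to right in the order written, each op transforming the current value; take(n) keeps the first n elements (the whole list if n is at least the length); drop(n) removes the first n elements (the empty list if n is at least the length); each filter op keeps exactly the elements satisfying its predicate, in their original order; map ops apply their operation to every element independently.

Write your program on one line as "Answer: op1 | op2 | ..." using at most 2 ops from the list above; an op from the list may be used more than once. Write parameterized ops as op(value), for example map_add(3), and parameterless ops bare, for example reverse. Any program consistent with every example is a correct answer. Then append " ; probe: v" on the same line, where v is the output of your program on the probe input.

filter_odd | reverse ; probe: [-33, -19, 47]

Check, running the answer program on each example:
  [30, -44, 25, -34, 21, 42, -28, 14, 33, 23] -> [25, 21, 33, 23] -> [23, 33, 21, 25]
  [-21, 24, -39, -38, 4, 22, 38] -> [-21, -39] -> [-39, -21]
  [-27, -24, 21, -4, -18, -14] -> [-27, 21] -> [21, -27]
  [13, -22, 1, -35, 20] -> [13, 1, -35] -> [-35, 1, 13]
  [-43, 16, 31, -18] -> [-43, 31] -> [31, -43]
  [50, 25, 15, 41, -39, -6, 13] -> [25, 15, 41, -39, 13] -> [13, -39, 41, 15, 25]
  probe: [47, -19, -33, 6] -> [47, -19, -33] -> [-33, -19, 47]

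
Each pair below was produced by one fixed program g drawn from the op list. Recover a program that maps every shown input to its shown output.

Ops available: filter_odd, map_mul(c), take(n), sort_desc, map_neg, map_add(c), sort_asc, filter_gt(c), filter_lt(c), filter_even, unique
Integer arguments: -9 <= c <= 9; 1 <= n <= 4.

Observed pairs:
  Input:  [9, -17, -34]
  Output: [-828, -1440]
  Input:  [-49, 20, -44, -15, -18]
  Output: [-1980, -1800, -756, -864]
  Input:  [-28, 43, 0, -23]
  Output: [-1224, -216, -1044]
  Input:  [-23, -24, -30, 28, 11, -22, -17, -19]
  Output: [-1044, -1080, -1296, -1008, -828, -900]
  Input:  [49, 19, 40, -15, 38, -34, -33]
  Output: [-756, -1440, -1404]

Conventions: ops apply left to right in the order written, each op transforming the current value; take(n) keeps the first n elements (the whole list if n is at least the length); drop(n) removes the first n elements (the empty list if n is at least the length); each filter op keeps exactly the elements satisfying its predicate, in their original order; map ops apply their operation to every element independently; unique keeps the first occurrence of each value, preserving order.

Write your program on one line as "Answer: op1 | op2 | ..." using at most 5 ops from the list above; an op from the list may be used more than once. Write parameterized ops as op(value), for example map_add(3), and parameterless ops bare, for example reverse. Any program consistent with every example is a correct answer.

map_add(-6) | map_mul(-4) | map_mul(-9) | filter_lt(7)

Check, running the answer program on each example:
  [9, -17, -34] -> [3, -23, -40] -> [-12, 92, 160] -> [108, -828, -1440] -> [-828, -1440]
  [-49, 20, -44, -15, -18] -> [-55, 14, -50, -21, -24] -> [220, -56, 200, 84, 96] -> [-1980, 504, -1800, -756, -864] -> [-1980, -1800, -756, -864]
  [-28, 43, 0, -23] -> [-34, 37, -6, -29] -> [136, -148, 24, 116] -> [-1224, 1332, -216, -1044] -> [-1224, -216, -1044]
  [-23, -24, -30, 28, 11, -22, -17, -19] -> [-29, -30, -36, 22, 5, -28, -23, -25] -> [116, 120, 144, -88, -20, 112, 92, 100] -> [-1044, -1080, -1296, 792, 180, -1008, -828, -900] -> [-1044, -1080, -1296, -1008, -828, -900]
  [49, 19, 40, -15, 38, -34, -33] -> [43, 13, 34, -21, 32, -40, -39] -> [-172, -52, -136, 84, -128, 160, 156] -> [1548, 468, 1224, -756, 1152, -1440, -1404] -> [-756, -1440, -1404]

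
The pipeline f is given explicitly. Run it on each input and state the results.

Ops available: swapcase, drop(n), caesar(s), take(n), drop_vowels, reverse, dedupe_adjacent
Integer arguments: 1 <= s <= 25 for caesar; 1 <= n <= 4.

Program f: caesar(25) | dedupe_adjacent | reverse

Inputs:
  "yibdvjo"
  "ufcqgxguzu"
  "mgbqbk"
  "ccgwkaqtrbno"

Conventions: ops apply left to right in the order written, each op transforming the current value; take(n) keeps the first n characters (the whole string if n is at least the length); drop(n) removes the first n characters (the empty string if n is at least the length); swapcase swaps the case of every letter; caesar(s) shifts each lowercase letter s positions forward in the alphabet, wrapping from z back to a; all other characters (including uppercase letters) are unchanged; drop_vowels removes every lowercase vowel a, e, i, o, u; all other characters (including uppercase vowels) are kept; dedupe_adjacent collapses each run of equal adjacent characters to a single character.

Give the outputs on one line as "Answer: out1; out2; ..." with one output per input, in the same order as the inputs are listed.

"niucahx"; "tytfwfpbet"; "japafl"; "nmaqspzjvfb"

Execution, op by op:
  "yibdvjo" -> "xhacuin" -> "xhacuin" -> "niucahx"
  "ufcqgxguzu" -> "tebpfwftyt" -> "tebpfwftyt" -> "tytfwfpbet"
  "mgbqbk" -> "lfapaj" -> "lfapaj" -> "japafl"
  "ccgwkaqtrbno" -> "bbfvjzpsqamn" -> "bfvjzpsqamn" -> "nmaqspzjvfb"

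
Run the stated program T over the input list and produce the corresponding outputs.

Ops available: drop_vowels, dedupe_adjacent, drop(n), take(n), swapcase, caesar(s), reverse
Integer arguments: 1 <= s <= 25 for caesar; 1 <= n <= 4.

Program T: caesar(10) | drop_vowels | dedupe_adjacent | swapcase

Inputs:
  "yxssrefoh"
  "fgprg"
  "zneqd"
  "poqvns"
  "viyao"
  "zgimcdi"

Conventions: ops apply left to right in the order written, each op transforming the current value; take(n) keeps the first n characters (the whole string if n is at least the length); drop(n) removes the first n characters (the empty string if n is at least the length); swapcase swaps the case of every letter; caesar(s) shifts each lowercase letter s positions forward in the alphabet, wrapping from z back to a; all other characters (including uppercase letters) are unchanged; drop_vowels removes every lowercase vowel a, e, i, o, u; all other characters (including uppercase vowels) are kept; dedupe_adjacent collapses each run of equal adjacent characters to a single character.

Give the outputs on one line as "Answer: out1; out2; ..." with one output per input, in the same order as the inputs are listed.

"HCBPYR"; "PQZBQ"; "JXN"; "ZYFXC"; "FSKY"; "JQSWMNS"

Execution, op by op:
  "yxssrefoh" -> "ihccbopyr" -> "hccbpyr" -> "hcbpyr" -> "HCBPYR"
  "fgprg" -> "pqzbq" -> "pqzbq" -> "pqzbq" -> "PQZBQ"
  "zneqd" -> "jxoan" -> "jxn" -> "jxn" -> "JXN"
  "poqvns" -> "zyafxc" -> "zyfxc" -> "zyfxc" -> "ZYFXC"
  "viyao" -> "fsiky" -> "fsky" -> "fsky" -> "FSKY"
  "zgimcdi" -> "jqswmns" -> "jqswmns" -> "jqswmns" -> "JQSWMNS"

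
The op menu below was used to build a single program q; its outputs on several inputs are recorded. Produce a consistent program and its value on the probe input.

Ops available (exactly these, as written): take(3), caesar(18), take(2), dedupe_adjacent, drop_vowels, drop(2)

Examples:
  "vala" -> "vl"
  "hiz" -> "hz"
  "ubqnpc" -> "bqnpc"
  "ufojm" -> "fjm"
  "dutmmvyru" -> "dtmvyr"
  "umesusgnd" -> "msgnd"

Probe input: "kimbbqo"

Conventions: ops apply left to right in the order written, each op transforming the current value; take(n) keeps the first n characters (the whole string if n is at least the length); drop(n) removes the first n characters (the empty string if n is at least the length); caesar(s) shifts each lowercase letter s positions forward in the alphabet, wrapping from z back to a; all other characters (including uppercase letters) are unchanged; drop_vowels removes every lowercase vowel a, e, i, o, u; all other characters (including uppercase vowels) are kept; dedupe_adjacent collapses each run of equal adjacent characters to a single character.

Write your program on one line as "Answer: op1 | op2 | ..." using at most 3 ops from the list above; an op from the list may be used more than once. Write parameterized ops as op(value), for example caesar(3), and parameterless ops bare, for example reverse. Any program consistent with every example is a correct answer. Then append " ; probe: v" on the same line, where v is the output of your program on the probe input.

drop_vowels | dedupe_adjacent ; probe: "kmbq"

Check, running the answer program on each example:
  "vala" -> "vl" -> "vl"
  "hiz" -> "hz" -> "hz"
  "ubqnpc" -> "bqnpc" -> "bqnpc"
  "ufojm" -> "fjm" -> "fjm"
  "dutmmvyru" -> "dtmmvyr" -> "dtmvyr"
  "umesusgnd" -> "mssgnd" -> "msgnd"
  probe: "kimbbqo" -> "kmbbq" -> "kmbq"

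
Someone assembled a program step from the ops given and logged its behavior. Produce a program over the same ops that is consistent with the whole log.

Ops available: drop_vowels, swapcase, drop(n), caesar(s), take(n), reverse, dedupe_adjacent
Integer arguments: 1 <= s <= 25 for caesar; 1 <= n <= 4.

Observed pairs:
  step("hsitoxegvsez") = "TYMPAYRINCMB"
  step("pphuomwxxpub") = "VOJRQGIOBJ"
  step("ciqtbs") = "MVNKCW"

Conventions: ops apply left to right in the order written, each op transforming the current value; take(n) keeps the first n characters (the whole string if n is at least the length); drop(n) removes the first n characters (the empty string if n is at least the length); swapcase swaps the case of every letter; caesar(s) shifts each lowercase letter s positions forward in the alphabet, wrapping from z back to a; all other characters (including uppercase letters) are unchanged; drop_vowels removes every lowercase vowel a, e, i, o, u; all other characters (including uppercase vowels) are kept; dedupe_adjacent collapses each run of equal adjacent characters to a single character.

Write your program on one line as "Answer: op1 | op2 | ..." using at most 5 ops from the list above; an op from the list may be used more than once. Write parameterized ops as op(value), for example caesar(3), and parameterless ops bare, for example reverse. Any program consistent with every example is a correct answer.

dedupe_adjacent | caesar(7) | reverse | caesar(13) | swapcase

Check, running the answer program on each example:
  "hsitoxegvsez" -> "hsitoxegvsez" -> "ozpavelnczlg" -> "glzcnlevapzo" -> "tympayrincmb" -> "TYMPAYRINCMB"
  "pphuomwxxpub" -> "phuomwxpub" -> "wobvtdewbi" -> "ibwedtvbow" -> "vojrqgiobj" -> "VOJRQGIOBJ"
  "ciqtbs" -> "ciqtbs" -> "jpxaiz" -> "ziaxpj" -> "mvnkcw" -> "MVNKCW"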